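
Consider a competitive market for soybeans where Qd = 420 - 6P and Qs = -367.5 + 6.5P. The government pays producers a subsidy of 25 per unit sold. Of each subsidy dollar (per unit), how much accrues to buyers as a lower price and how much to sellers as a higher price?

Buyers gain 13 per unit; sellers gain 12 per unit

Pre-subsidy: 420 - 6P = -367.5 + 6.5P gives P* = 63, Q* = 42.
With the subsidy, sellers receive Ps = Pb + 25 for each unit, where Pb is the price buyers pay.
Supply in terms of Pb becomes Qs = -367.5 + 6.5(Pb + 25) = -205 + 6.5Pb. Setting this equal to demand: 420 - 6Pb = -205 + 6.5Pb, so Pb = 50.
Sellers receive Ps = 50 + 25 = 75; Q' = 420 − 6·50 = 120.
Buyers' price falls by P* − Pb = 63 − 50 = 13; sellers' price rises by Ps − P* = 75 − 63 = 12.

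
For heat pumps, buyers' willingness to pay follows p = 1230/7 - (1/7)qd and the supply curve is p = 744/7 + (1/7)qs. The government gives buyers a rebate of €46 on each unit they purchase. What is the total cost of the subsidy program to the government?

Pre-subsidy: 1230/7 - (1/7)q = 744/7 + (1/7)q gives q* = 243 and p* = 141.
With the rebate, buyers effectively pay pb = ps − 46, where ps is the price sellers receive.
On the curves, pb = 1230/7 - (1/7)q and ps = 744/7 + (1/7)q; the wedge ps − pb = 46 gives 744/7 + (1/7)q − (1230/7 - (1/7)q) = 46, so q' = 404.
Then pb = 1230/7 − (1/7)·404 = 118 and ps = 744/7 + (1/7)·404 = 164.
Government outlay = subsidy × quantity = 46 × 404 = 18584.

Government cost = €18584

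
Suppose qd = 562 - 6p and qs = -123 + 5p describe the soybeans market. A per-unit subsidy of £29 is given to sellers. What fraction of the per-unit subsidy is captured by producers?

Pre-subsidy: 562 - 6p = -123 + 5p gives p* = 685/11, q* = 2072/11.
With the subsidy, sellers receive ps = pb + 29 for each unit, where pb is the price buyers pay.
Supply in terms of pb becomes qs = -123 + 5(pb + 29) = 22 + 5pb. Setting this equal to demand: 562 - 6pb = 22 + 5pb, so pb = 540/11.
Sellers receive ps = 540/11 + 29 = 859/11; q' = 562 − 6·(540/11) = 2942/11.
Buyers' price falls by p* − pb = 685/11 − 540/11 = 145/11; sellers' price rises by ps − p* = 859/11 − 685/11 = 174/11.
So producers capture (174/11)/29 = 6/11 of each unit of subsidy.

Producer share = 6/11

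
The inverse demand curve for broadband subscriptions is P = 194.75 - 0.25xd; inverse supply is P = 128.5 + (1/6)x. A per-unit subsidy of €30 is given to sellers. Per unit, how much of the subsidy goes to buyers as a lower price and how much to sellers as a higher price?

Buyers gain €18 per unit; sellers gain €12 per unit

Pre-subsidy: 194.75 - 0.25x = 128.5 + (1/6)x gives x* = 159 and P* = 155.
With the subsidy, sellers receive Ps = Pb + 30 for each unit, where Pb is the price buyers pay.
On the curves, Pb = 194.75 - 0.25x and Ps = 128.5 + (1/6)x; the wedge Ps − Pb = 30 gives 128.5 + (1/6)x − (194.75 - 0.25x) = 30, so x' = 231.
Then Pb = 194.75 − 0.25·231 = 137 and Ps = 128.5 + (1/6)·231 = 167.
Buyers' price falls by P* − Pb = 155 − 137 = 18; sellers' price rises by Ps − P* = 167 − 155 = 12.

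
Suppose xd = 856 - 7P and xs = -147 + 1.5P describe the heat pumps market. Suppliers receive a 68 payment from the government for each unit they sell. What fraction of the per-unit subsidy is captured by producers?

Producer share = 14/17

Pre-subsidy: 856 - 7P = -147 + 1.5P gives P* = 118, x* = 30.
With the subsidy, sellers receive Ps = Pb + 68 for each unit, where Pb is the price buyers pay.
Supply in terms of Pb becomes xs = -147 + 1.5(Pb + 68) = -45 + 1.5Pb. Setting this equal to demand: 856 - 7Pb = -45 + 1.5Pb, so Pb = 106.
Sellers receive Ps = 106 + 68 = 174; x' = 856 − 7·106 = 114.
Buyers' price falls by P* − Pb = 118 − 106 = 12; sellers' price rises by Ps − P* = 174 − 118 = 56.
So producers capture 56/68 = 14/17 of each unit of subsidy.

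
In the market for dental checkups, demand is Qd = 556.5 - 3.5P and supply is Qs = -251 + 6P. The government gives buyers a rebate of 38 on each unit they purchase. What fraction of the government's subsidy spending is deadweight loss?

Pre-subsidy: 556.5 - 3.5P = -251 + 6P gives P* = 85, Q* = 259.
With the rebate, buyers effectively pay Pb = Ps − 38, where Ps is the price sellers receive.
Demand in terms of Ps becomes Qd = 556.5 − 3.5(Ps − 38) = 689.5 - 3.5Ps. Setting this equal to supply: 689.5 - 3.5Ps = -251 + 6Ps, so Ps = 99.
Buyers pay Pb = 99 − 38 = 61; Q' = -251 + 6·99 = 343.
ΔCS = ½(259 + 343)(85 − 61) = 7224; ΔPS = ½(259 + 343)(99 − 85) = 4214.
Government spending = 38 × 343 = 13034.
DWL = ½ × 38 × (343 − 259) = 1596; fraction = 1596 / 13034 = 6/49.

DWL / government spending = 6/49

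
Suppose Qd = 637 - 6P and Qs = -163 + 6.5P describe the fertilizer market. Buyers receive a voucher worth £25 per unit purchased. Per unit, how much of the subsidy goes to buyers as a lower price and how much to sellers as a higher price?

Pre-subsidy: 637 - 6P = -163 + 6.5P gives P* = 64, Q* = 253.
With the rebate, buyers effectively pay Pb = Ps − 25, where Ps is the price sellers receive.
Demand in terms of Ps becomes Qd = 637 − 6(Ps − 25) = 787 - 6Ps. Setting this equal to supply: 787 - 6Ps = -163 + 6.5Ps, so Ps = 76.
Buyers pay Pb = 76 − 25 = 51; Q' = -163 + 6.5·76 = 331.
Buyers' price falls by P* − Pb = 64 − 51 = 13; sellers' price rises by Ps − P* = 76 − 64 = 12.

Buyers gain £13 per unit; sellers gain £12 per unit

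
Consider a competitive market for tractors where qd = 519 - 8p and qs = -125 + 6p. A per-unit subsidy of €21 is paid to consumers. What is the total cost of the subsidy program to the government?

Pre-subsidy: 519 - 8p = -125 + 6p gives p* = 46, q* = 151.
With the rebate, buyers effectively pay pb = ps − 21, where ps is the price sellers receive.
Demand in terms of ps becomes qd = 519 − 8(ps − 21) = 687 - 8ps. Setting this equal to supply: 687 - 8ps = -125 + 6ps, so ps = 58.
Buyers pay pb = 58 − 21 = 37; q' = -125 + 6·58 = 223.
Government outlay = subsidy × quantity = 21 × 223 = 4683.

Government cost = €4683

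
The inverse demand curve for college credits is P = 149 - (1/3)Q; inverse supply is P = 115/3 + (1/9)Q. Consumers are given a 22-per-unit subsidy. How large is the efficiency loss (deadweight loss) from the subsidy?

Deadweight loss = 544.5

Pre-subsidy: 149 - (1/3)Q = 115/3 + (1/9)Q gives Q* = 249 and P* = 66.
With the rebate, buyers effectively pay Pb = Ps − 22, where Ps is the price sellers receive.
On the curves, Pb = 149 - (1/3)Q and Ps = 115/3 + (1/9)Q; the wedge Ps − Pb = 22 gives 115/3 + (1/9)Q − (149 - (1/3)Q) = 22, so Q' = 298.5.
Then Pb = 149 − (1/3)·298.5 = 49.5 and Ps = 115/3 + (1/9)·298.5 = 71.5.
The subsidy expands output by 298.5 − 249 = 49.5 past the efficient level; on those units the gap between marginal cost and willingness to pay runs from 0 up to 22.
DWL = ½ × 22 × 49.5 = 544.5.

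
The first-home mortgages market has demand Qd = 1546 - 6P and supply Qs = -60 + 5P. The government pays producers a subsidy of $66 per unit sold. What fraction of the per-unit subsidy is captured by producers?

Pre-subsidy: 1546 - 6P = -60 + 5P gives P* = 146, Q* = 670.
With the subsidy, sellers receive Ps = Pb + 66 for each unit, where Pb is the price buyers pay.
Supply in terms of Pb becomes Qs = -60 + 5(Pb + 66) = 270 + 5Pb. Setting this equal to demand: 1546 - 6Pb = 270 + 5Pb, so Pb = 116.
Sellers receive Ps = 116 + 66 = 182; Q' = 1546 − 6·116 = 850.
Buyers' price falls by P* − Pb = 146 − 116 = 30; sellers' price rises by Ps − P* = 182 − 146 = 36.
So producers capture 36/66 = 6/11 of each unit of subsidy.

Producer share = 6/11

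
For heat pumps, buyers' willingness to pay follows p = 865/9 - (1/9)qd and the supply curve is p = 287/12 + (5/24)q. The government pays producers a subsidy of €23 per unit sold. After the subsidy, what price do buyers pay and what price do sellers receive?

Pre-subsidy: 865/9 - (1/9)q = 287/12 + (5/24)q gives q* = 226 and p* = 71.
With the subsidy, sellers receive ps = pb + 23 for each unit, where pb is the price buyers pay.
On the curves, pb = 865/9 - (1/9)q and ps = 287/12 + (5/24)q; the wedge ps − pb = 23 gives 287/12 + (5/24)q − (865/9 - (1/9)q) = 23, so q' = 298.
Then pb = 865/9 − (1/9)·298 = 63 and ps = 287/12 + (5/24)·298 = 86.

Buyers pay €63; sellers receive €86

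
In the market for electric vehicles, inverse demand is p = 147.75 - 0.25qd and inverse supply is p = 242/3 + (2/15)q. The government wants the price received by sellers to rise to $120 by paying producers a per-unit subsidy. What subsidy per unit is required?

Required subsidy s = $46 per unit

At a seller price of 120, quantity supplied is -605 + 7.5·120 = 295.
Buyers absorb 295 only when they pay pb = 147.75 − 0.25·295 = 74.
s = ps − pb = 120 − 74 = 46.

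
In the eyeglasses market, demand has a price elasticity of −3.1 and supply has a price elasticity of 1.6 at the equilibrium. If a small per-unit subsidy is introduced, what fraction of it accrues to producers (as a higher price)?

Producer share = 31/47

For a small subsidy around the equilibrium, the benefit split depends on the relative slopes, which at a point are proportional to the elasticities.
Buyer share = εs/(εs + |εd|) = 1.6/(1.6 + 3.1) = 16/47; seller share = |εd|/(εs + |εd|) = 31/47.
So producers capture 31/47 of the subsidy.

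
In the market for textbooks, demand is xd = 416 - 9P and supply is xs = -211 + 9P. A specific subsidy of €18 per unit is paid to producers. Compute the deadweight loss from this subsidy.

Deadweight loss = €729

Pre-subsidy: 416 - 9P = -211 + 9P gives P* = 209/6, x* = 102.5.
With the subsidy, sellers receive Ps = Pb + 18 for each unit, where Pb is the price buyers pay.
Supply in terms of Pb becomes xs = -211 + 9(Pb + 18) = -49 + 9Pb. Setting this equal to demand: 416 - 9Pb = -49 + 9Pb, so Pb = 155/6.
Sellers receive Ps = 155/6 + 18 = 263/6; x' = 416 − 9·(155/6) = 183.5.
The subsidy expands output by 183.5 − 102.5 = 81 past the efficient level; on those units the gap between marginal cost and willingness to pay runs from 0 up to 18.
DWL = ½ × 18 × 81 = 729.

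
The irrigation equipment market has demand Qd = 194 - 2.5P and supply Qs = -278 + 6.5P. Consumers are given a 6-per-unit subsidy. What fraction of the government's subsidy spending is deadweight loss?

Pre-subsidy: 194 - 2.5P = -278 + 6.5P gives P* = 472/9, Q* = 566/9.
With the rebate, buyers effectively pay Pb = Ps − 6, where Ps is the price sellers receive.
Demand in terms of Ps becomes Qd = 194 − 2.5(Ps − 6) = 209 - 2.5Ps. Setting this equal to supply: 209 - 2.5Ps = -278 + 6.5Ps, so Ps = 487/9.
Buyers pay Pb = 487/9 − 6 = 433/9; Q' = -278 + 6.5·(487/9) = 1327/18.
ΔCS = ½(566/9 + 1327/18)(472/9 − 433/9) = 31967/108; ΔPS = ½(566/9 + 1327/18)(487/9 − 472/9) = 12295/108.
Government spending = 6 × 1327/18 = 1327/3.
DWL = ½ × 6 × (1327/18 − 566/9) = 32.5; fraction = 32.5 / (1327/3) = 195/2654.

DWL / government spending = 195/2654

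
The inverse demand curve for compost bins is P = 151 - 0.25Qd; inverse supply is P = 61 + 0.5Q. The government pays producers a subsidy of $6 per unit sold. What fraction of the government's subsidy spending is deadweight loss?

DWL / government spending = 0.03125

Pre-subsidy: 151 - 0.25Q = 61 + 0.5Q gives Q* = 120 and P* = 121.
With the subsidy, sellers receive Ps = Pb + 6 for each unit, where Pb is the price buyers pay.
On the curves, Pb = 151 - 0.25Q and Ps = 61 + 0.5Q; the wedge Ps − Pb = 6 gives 61 + 0.5Q − (151 - 0.25Q) = 6, so Q' = 128.
Then Pb = 151 − 0.25·128 = 119 and Ps = 61 + 0.5·128 = 125.
ΔCS = ½(120 + 128)(121 − 119) = 248; ΔPS = ½(120 + 128)(125 − 121) = 496.
Government spending = 6 × 128 = 768.
DWL = ½ × 6 × (128 − 120) = 24; fraction = 24 / 768 = 0.03125.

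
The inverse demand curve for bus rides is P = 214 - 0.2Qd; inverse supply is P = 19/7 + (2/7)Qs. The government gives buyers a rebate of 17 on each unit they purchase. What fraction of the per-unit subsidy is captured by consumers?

Pre-subsidy: 214 - 0.2Q = 19/7 + (2/7)Q gives Q* = 435 and P* = 127.
With the rebate, buyers effectively pay Pb = Ps − 17, where Ps is the price sellers receive.
On the curves, Pb = 214 - 0.2Q and Ps = 19/7 + (2/7)Q; the wedge Ps − Pb = 17 gives 19/7 + (2/7)Q − (214 - 0.2Q) = 17, so Q' = 470.
Then Pb = 214 − 0.2·470 = 120 and Ps = 19/7 + (2/7)·470 = 137.
Buyers' price falls by P* − Pb = 127 − 120 = 7; sellers' price rises by Ps − P* = 137 − 127 = 10.
So consumers capture 7/17 = 7/17 of each unit of subsidy.

Consumer share = 7/17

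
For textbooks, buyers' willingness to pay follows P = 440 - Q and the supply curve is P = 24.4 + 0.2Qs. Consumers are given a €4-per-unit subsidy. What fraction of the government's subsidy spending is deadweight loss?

Pre-subsidy: 440 - Q = 24.4 + 0.2Q gives Q* = 1039/3 and P* = 281/3.
With the rebate, buyers effectively pay Pb = Ps − 4, where Ps is the price sellers receive.
On the curves, Pb = 440 - Q and Ps = 24.4 + 0.2Q; the wedge Ps − Pb = 4 gives 24.4 + 0.2Q − (440 - Q) = 4, so Q' = 1049/3.
Then Pb = 440 − 1·(1049/3) = 271/3 and Ps = 24.4 + 0.2·(1049/3) = 283/3.
ΔCS = ½(1039/3 + 1049/3)(281/3 − 271/3) = 1160; ΔPS = ½(1039/3 + 1049/3)(283/3 − 281/3) = 232.
Government spending = 4 × 1049/3 = 4196/3.
DWL = ½ × 4 × (1049/3 − 1039/3) = 20/3; fraction = (20/3) / (4196/3) = 5/1049.

DWL / government spending = 5/1049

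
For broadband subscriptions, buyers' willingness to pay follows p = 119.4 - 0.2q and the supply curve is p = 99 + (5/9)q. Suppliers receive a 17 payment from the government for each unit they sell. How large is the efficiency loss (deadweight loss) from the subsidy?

Deadweight loss = 191.25

Pre-subsidy: 119.4 - 0.2q = 99 + (5/9)q gives q* = 27 and p* = 114.
With the subsidy, sellers receive ps = pb + 17 for each unit, where pb is the price buyers pay.
On the curves, pb = 119.4 - 0.2q and ps = 99 + (5/9)q; the wedge ps − pb = 17 gives 99 + (5/9)q − (119.4 - 0.2q) = 17, so q' = 49.5.
Then pb = 119.4 − 0.2·49.5 = 109.5 and ps = 99 + (5/9)·49.5 = 126.5.
The subsidy expands output by 49.5 − 27 = 22.5 past the efficient level; on those units the gap between marginal cost and willingness to pay runs from 0 up to 17.
DWL = ½ × 17 × 22.5 = 191.25.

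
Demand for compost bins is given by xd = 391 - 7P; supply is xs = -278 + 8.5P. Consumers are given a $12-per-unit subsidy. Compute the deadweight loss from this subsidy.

Deadweight loss = 8568/31

Pre-subsidy: 391 - 7P = -278 + 8.5P gives P* = 1338/31, x* = 2755/31.
With the rebate, buyers effectively pay Pb = Ps − 12, where Ps is the price sellers receive.
Demand in terms of Ps becomes xd = 391 − 7(Ps − 12) = 475 - 7Ps. Setting this equal to supply: 475 - 7Ps = -278 + 8.5Ps, so Ps = 1506/31.
Buyers pay Pb = 1506/31 − 12 = 1134/31; x' = -278 + 8.5·(1506/31) = 4183/31.
The subsidy expands output by 4183/31 − 2755/31 = 1428/31 past the efficient level; on those units the gap between marginal cost and willingness to pay runs from 0 up to 12.
DWL = ½ × 12 × 1428/31 = 8568/31.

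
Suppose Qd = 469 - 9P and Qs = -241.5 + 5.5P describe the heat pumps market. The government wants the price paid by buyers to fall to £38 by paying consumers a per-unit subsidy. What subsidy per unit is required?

At a buyer price of 38, quantity demanded is 469 − 9·38 = 127.
Sellers supply 127 only when they receive Ps with -241.5 + 5.5·Ps = 127, i.e. Ps = 67.
s = Ps − Pb = 67 − 38 = 29.

Required subsidy s = £29 per unit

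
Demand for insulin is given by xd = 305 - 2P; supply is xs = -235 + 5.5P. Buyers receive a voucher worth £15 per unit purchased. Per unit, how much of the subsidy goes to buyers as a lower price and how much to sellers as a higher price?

Buyers gain £11 per unit; sellers gain £4 per unit

Pre-subsidy: 305 - 2P = -235 + 5.5P gives P* = 72, x* = 161.
With the rebate, buyers effectively pay Pb = Ps − 15, where Ps is the price sellers receive.
Demand in terms of Ps becomes xd = 305 − 2(Ps − 15) = 335 - 2Ps. Setting this equal to supply: 335 - 2Ps = -235 + 5.5Ps, so Ps = 76.
Buyers pay Pb = 76 − 15 = 61; x' = -235 + 5.5·76 = 183.
Buyers' price falls by P* − Pb = 72 − 61 = 11; sellers' price rises by Ps − P* = 76 − 72 = 4.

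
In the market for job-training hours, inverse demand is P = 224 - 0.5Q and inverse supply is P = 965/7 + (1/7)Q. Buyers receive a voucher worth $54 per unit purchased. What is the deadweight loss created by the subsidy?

Deadweight loss = $2268

Pre-subsidy: 224 - 0.5Q = 965/7 + (1/7)Q gives Q* = 134 and P* = 157.
With the rebate, buyers effectively pay Pb = Ps − 54, where Ps is the price sellers receive.
On the curves, Pb = 224 - 0.5Q and Ps = 965/7 + (1/7)Q; the wedge Ps − Pb = 54 gives 965/7 + (1/7)Q − (224 - 0.5Q) = 54, so Q' = 218.
Then Pb = 224 − 0.5·218 = 115 and Ps = 965/7 + (1/7)·218 = 169.
The subsidy expands output by 218 − 134 = 84 past the efficient level; on those units the gap between marginal cost and willingness to pay runs from 0 up to 54.
DWL = ½ × 54 × 84 = 2268.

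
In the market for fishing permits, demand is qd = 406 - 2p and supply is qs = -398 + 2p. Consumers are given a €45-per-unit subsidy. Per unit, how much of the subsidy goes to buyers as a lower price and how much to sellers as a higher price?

Buyers gain €22.5 per unit; sellers gain €22.5 per unit

Pre-subsidy: 406 - 2p = -398 + 2p gives p* = 201, q* = 4.
With the rebate, buyers effectively pay pb = ps − 45, where ps is the price sellers receive.
Demand in terms of ps becomes qd = 406 − 2(ps − 45) = 496 - 2ps. Setting this equal to supply: 496 - 2ps = -398 + 2ps, so ps = 223.5.
Buyers pay pb = 223.5 − 45 = 178.5; q' = -398 + 2·223.5 = 49.
Buyers' price falls by p* − pb = 201 − 178.5 = 22.5; sellers' price rises by ps − p* = 223.5 − 201 = 22.5.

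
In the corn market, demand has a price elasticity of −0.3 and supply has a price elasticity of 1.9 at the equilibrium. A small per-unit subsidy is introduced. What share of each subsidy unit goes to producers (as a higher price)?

Producer share = 3/22

For a small subsidy around the equilibrium, the benefit split depends on the relative slopes, which at a point are proportional to the elasticities.
Buyer share = εs/(εs + |εd|) = 1.9/(1.9 + 0.3) = 19/22; seller share = |εd|/(εs + |εd|) = 3/22.
So producers capture 3/22 of the subsidy.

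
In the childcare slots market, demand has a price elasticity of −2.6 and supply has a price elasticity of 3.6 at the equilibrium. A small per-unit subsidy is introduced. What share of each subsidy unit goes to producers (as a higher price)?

For a small subsidy around the equilibrium, the benefit split depends on the relative slopes, which at a point are proportional to the elasticities.
Buyer share = εs/(εs + |εd|) = 3.6/(3.6 + 2.6) = 18/31; seller share = |εd|/(εs + |εd|) = 13/31.
So producers capture 13/31 of the subsidy.

Producer share = 13/31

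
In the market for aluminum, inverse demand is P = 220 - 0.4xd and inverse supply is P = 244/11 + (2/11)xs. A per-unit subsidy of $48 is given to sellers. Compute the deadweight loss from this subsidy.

Pre-subsidy: 220 - 0.4x = 244/11 + (2/11)x gives x* = 340 and P* = 84.
With the subsidy, sellers receive Ps = Pb + 48 for each unit, where Pb is the price buyers pay.
On the curves, Pb = 220 - 0.4x and Ps = 244/11 + (2/11)x; the wedge Ps − Pb = 48 gives 244/11 + (2/11)x − (220 - 0.4x) = 48, so x' = 422.5.
Then Pb = 220 − 0.4·422.5 = 51 and Ps = 244/11 + (2/11)·422.5 = 99.
The subsidy expands output by 422.5 − 340 = 82.5 past the efficient level; on those units the gap between marginal cost and willingness to pay runs from 0 up to 48.
DWL = ½ × 48 × 82.5 = 1980.

Deadweight loss = $1980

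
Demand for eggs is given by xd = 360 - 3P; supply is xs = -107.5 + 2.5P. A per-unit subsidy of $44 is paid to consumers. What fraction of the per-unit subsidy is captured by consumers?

Pre-subsidy: 360 - 3P = -107.5 + 2.5P gives P* = 85, x* = 105.
With the rebate, buyers effectively pay Pb = Ps − 44, where Ps is the price sellers receive.
Demand in terms of Ps becomes xd = 360 − 3(Ps − 44) = 492 - 3Ps. Setting this equal to supply: 492 - 3Ps = -107.5 + 2.5Ps, so Ps = 109.
Buyers pay Pb = 109 − 44 = 65; x' = -107.5 + 2.5·109 = 165.
Buyers' price falls by P* − Pb = 85 − 65 = 20; sellers' price rises by Ps − P* = 109 − 85 = 24.
So consumers capture 20/44 = 5/11 of each unit of subsidy.

Consumer share = 5/11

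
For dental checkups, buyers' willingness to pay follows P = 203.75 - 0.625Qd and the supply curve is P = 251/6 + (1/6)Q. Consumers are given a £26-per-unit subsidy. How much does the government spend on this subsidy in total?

Pre-subsidy: 203.75 - 0.625Q = 251/6 + (1/6)Q gives Q* = 3886/19 and P* = 2885/38.
With the rebate, buyers effectively pay Pb = Ps − 26, where Ps is the price sellers receive.
On the curves, Pb = 203.75 - 0.625Q and Ps = 251/6 + (1/6)Q; the wedge Ps − Pb = 26 gives 251/6 + (1/6)Q − (203.75 - 0.625Q) = 26, so Q' = 4510/19.
Then Pb = 203.75 − 0.625·(4510/19) = 2105/38 and Ps = 251/6 + (1/6)·(4510/19) = 3093/38.
Government outlay = subsidy × quantity = 26 × 4510/19 = 117260/19.

Government cost = 117260/19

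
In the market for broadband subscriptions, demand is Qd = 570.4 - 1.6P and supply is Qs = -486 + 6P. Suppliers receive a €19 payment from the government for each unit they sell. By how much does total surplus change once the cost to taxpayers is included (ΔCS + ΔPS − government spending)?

Net change in total surplus = -€228

Pre-subsidy: 570.4 - 1.6P = -486 + 6P gives P* = 139, Q* = 348.
With the subsidy, sellers receive Ps = Pb + 19 for each unit, where Pb is the price buyers pay.
Supply in terms of Pb becomes Qs = -486 + 6(Pb + 19) = -372 + 6Pb. Setting this equal to demand: 570.4 - 1.6Pb = -372 + 6Pb, so Pb = 124.
Sellers receive Ps = 124 + 19 = 143; Q' = 570.4 − 1.6·124 = 372.
ΔCS = ½(348 + 372)(139 − 124) = 5400; ΔPS = ½(348 + 372)(143 − 139) = 1440.
Government spending = 19 × 372 = 7068.
Net change = 5400 + 1440 − 7068 = -228. The loss equals the DWL triangle ½·19·24.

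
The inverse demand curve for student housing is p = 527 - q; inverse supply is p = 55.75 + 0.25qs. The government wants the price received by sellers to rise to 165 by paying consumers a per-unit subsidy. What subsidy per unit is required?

At a seller price of 165, quantity supplied is -223 + 4·165 = 437.
Buyers absorb 437 only when they pay pb = 527 − 1·437 = 90.
s = ps − pb = 165 − 90 = 75.

Required subsidy s = 75 per unit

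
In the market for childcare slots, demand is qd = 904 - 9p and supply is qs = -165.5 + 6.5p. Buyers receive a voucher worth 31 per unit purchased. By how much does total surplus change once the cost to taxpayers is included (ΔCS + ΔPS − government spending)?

Pre-subsidy: 904 - 9p = -165.5 + 6.5p gives p* = 69, q* = 283.
With the rebate, buyers effectively pay pb = ps − 31, where ps is the price sellers receive.
Demand in terms of ps becomes qd = 904 − 9(ps − 31) = 1183 - 9ps. Setting this equal to supply: 1183 - 9ps = -165.5 + 6.5ps, so ps = 87.
Buyers pay pb = 87 − 31 = 56; q' = -165.5 + 6.5·87 = 400.
ΔCS = ½(283 + 400)(69 − 56) = 4439.5; ΔPS = ½(283 + 400)(87 − 69) = 6147.
Government spending = 31 × 400 = 12400.
Net change = 4439.5 + 6147 − 12400 = -1813.5. The loss equals the DWL triangle ½·31·117.

Net change in total surplus = -1813.5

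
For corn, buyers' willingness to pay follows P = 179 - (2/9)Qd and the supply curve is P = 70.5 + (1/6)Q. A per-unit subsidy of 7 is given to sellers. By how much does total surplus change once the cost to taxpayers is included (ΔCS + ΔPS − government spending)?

Net change in total surplus = -63

Pre-subsidy: 179 - (2/9)Q = 70.5 + (1/6)Q gives Q* = 279 and P* = 117.
With the subsidy, sellers receive Ps = Pb + 7 for each unit, where Pb is the price buyers pay.
On the curves, Pb = 179 - (2/9)Q and Ps = 70.5 + (1/6)Q; the wedge Ps − Pb = 7 gives 70.5 + (1/6)Q − (179 - (2/9)Q) = 7, so Q' = 297.
Then Pb = 179 − (2/9)·297 = 113 and Ps = 70.5 + (1/6)·297 = 120.
ΔCS = ½(279 + 297)(117 − 113) = 1152; ΔPS = ½(279 + 297)(120 − 117) = 864.
Government spending = 7 × 297 = 2079.
Net change = 1152 + 864 − 2079 = -63. The loss equals the DWL triangle ½·7·18.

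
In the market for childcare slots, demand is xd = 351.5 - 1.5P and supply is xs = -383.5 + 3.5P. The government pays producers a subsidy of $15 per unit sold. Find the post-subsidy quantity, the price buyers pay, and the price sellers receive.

x' = 146.75; buyers pay $136.5; sellers receive $151.5

Pre-subsidy: 351.5 - 1.5P = -383.5 + 3.5P gives P* = 147, x* = 131.
With the subsidy, sellers receive Ps = Pb + 15 for each unit, where Pb is the price buyers pay.
Supply in terms of Pb becomes xs = -383.5 + 3.5(Pb + 15) = -331 + 3.5Pb. Setting this equal to demand: 351.5 - 1.5Pb = -331 + 3.5Pb, so Pb = 136.5.
Sellers receive Ps = 136.5 + 15 = 151.5; x' = 351.5 − 1.5·136.5 = 146.75.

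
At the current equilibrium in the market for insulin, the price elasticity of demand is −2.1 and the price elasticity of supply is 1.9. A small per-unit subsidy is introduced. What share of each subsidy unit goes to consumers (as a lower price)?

For a small subsidy around the equilibrium, the benefit split depends on the relative slopes, which at a point are proportional to the elasticities.
Buyer share = εs/(εs + |εd|) = 1.9/(1.9 + 2.1) = 0.475; seller share = |εd|/(εs + |εd|) = 0.525.

Consumer share = 0.475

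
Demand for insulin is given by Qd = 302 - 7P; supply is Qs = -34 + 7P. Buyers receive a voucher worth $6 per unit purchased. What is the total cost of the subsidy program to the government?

Government cost = $930

Pre-subsidy: 302 - 7P = -34 + 7P gives P* = 24, Q* = 134.
With the rebate, buyers effectively pay Pb = Ps − 6, where Ps is the price sellers receive.
Demand in terms of Ps becomes Qd = 302 − 7(Ps − 6) = 344 - 7Ps. Setting this equal to supply: 344 - 7Ps = -34 + 7Ps, so Ps = 27.
Buyers pay Pb = 27 − 6 = 21; Q' = -34 + 7·27 = 155.
Government outlay = subsidy × quantity = 6 × 155 = 930.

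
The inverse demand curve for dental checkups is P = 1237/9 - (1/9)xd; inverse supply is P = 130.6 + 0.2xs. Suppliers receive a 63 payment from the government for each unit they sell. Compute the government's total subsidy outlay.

Pre-subsidy: 1237/9 - (1/9)x = 130.6 + 0.2x gives x* = 22 and P* = 135.
With the subsidy, sellers receive Ps = Pb + 63 for each unit, where Pb is the price buyers pay.
On the curves, Pb = 1237/9 - (1/9)x and Ps = 130.6 + 0.2x; the wedge Ps − Pb = 63 gives 130.6 + 0.2x − (1237/9 - (1/9)x) = 63, so x' = 224.5.
Then Pb = 1237/9 − (1/9)·224.5 = 112.5 and Ps = 130.6 + 0.2·224.5 = 175.5.
Government outlay = subsidy × quantity = 63 × 224.5 = 14143.5.

Government cost = 14143.5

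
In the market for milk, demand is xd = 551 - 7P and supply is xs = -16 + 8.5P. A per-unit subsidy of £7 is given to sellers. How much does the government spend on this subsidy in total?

Pre-subsidy: 551 - 7P = -16 + 8.5P gives P* = 1134/31, x* = 9143/31.
With the subsidy, sellers receive Ps = Pb + 7 for each unit, where Pb is the price buyers pay.
Supply in terms of Pb becomes xs = -16 + 8.5(Pb + 7) = 43.5 + 8.5Pb. Setting this equal to demand: 551 - 7Pb = 43.5 + 8.5Pb, so Pb = 1015/31.
Sellers receive Ps = 1015/31 + 7 = 1232/31; x' = 551 − 7·(1015/31) = 9976/31.
Government outlay = subsidy × quantity = 7 × 9976/31 = 69832/31.

Government cost = 69832/31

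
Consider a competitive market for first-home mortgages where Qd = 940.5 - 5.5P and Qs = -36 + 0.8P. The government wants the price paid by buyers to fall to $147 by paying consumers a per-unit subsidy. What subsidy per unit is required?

At a buyer price of 147, quantity demanded is 940.5 − 5.5·147 = 132.
Sellers supply 132 only when they receive Ps with -36 + 0.8·Ps = 132, i.e. Ps = 210.
s = Ps − Pb = 210 − 147 = 63.

Required subsidy s = $63 per unit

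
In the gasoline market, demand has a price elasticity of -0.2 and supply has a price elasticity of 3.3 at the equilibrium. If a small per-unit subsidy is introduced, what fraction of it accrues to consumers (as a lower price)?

For a small subsidy around the equilibrium, the benefit split depends on the relative slopes, which at a point are proportional to the elasticities.
Buyer share = εs/(εs + |εd|) = 3.3/(3.3 + 0.2) = 33/35; seller share = |εd|/(εs + |εd|) = 2/35.

Consumer share = 33/35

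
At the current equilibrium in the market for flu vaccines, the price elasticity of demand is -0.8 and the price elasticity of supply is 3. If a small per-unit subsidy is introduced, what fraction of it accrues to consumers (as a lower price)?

For a small subsidy around the equilibrium, the benefit split depends on the relative slopes, which at a point are proportional to the elasticities.
Buyer share = εs/(εs + |εd|) = 3/(3 + 0.8) = 15/19; seller share = |εd|/(εs + |εd|) = 4/19.

Consumer share = 15/19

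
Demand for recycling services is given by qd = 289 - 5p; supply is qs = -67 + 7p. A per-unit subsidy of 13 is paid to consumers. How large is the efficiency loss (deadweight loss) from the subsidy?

Pre-subsidy: 289 - 5p = -67 + 7p gives p* = 89/3, q* = 422/3.
With the rebate, buyers effectively pay pb = ps − 13, where ps is the price sellers receive.
Demand in terms of ps becomes qd = 289 − 5(ps − 13) = 354 - 5ps. Setting this equal to supply: 354 - 5ps = -67 + 7ps, so ps = 421/12.
Buyers pay pb = 421/12 − 13 = 265/12; q' = -67 + 7·(421/12) = 2143/12.
The subsidy expands output by 2143/12 − 422/3 = 455/12 past the efficient level; on those units the gap between marginal cost and willingness to pay runs from 0 up to 13.
DWL = ½ × 13 × 455/12 = 5915/24.

Deadweight loss = 5915/24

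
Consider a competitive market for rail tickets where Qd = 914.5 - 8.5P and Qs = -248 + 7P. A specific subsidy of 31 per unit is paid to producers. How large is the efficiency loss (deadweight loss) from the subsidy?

Deadweight loss = 1844.5

Pre-subsidy: 914.5 - 8.5P = -248 + 7P gives P* = 75, Q* = 277.
With the subsidy, sellers receive Ps = Pb + 31 for each unit, where Pb is the price buyers pay.
Supply in terms of Pb becomes Qs = -248 + 7(Pb + 31) = -31 + 7Pb. Setting this equal to demand: 914.5 - 8.5Pb = -31 + 7Pb, so Pb = 61.
Sellers receive Ps = 61 + 31 = 92; Q' = 914.5 − 8.5·61 = 396.
The subsidy expands output by 396 − 277 = 119 past the efficient level; on those units the gap between marginal cost and willingness to pay runs from 0 up to 31.
DWL = ½ × 31 × 119 = 1844.5.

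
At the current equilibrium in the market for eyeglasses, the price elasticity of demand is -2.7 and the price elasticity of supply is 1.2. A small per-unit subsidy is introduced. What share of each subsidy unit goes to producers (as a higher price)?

For a small subsidy around the equilibrium, the benefit split depends on the relative slopes, which at a point are proportional to the elasticities.
Buyer share = εs/(εs + |εd|) = 1.2/(1.2 + 2.7) = 4/13; seller share = |εd|/(εs + |εd|) = 9/13.
So producers capture 9/13 of the subsidy.

Producer share = 9/13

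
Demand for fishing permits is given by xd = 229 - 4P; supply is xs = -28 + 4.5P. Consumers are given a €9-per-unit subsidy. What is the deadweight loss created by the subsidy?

Pre-subsidy: 229 - 4P = -28 + 4.5P gives P* = 514/17, x* = 1837/17.
With the rebate, buyers effectively pay Pb = Ps − 9, where Ps is the price sellers receive.
Demand in terms of Ps becomes xd = 229 − 4(Ps − 9) = 265 - 4Ps. Setting this equal to supply: 265 - 4Ps = -28 + 4.5Ps, so Ps = 586/17.
Buyers pay Pb = 586/17 − 9 = 433/17; x' = -28 + 4.5·(586/17) = 2161/17.
The subsidy expands output by 2161/17 − 1837/17 = 324/17 past the efficient level; on those units the gap between marginal cost and willingness to pay runs from 0 up to 9.
DWL = ½ × 9 × 324/17 = 1458/17.

Deadweight loss = 1458/17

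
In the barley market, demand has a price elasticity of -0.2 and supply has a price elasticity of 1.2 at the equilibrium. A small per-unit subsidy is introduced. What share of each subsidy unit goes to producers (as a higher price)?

For a small subsidy around the equilibrium, the benefit split depends on the relative slopes, which at a point are proportional to the elasticities.
Buyer share = εs/(εs + |εd|) = 1.2/(1.2 + 0.2) = 6/7; seller share = |εd|/(εs + |εd|) = 1/7.
So producers capture 1/7 of the subsidy.

Producer share = 1/7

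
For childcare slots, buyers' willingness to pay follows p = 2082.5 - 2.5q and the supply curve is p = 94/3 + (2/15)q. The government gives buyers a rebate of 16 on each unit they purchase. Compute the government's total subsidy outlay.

Pre-subsidy: 2082.5 - 2.5q = 94/3 + (2/15)q gives q* = 61535/79 and p* = 10680/79.
With the rebate, buyers effectively pay pb = ps − 16, where ps is the price sellers receive.
On the curves, pb = 2082.5 - 2.5q and ps = 94/3 + (2/15)q; the wedge ps − pb = 16 gives 94/3 + (2/15)q − (2082.5 - 2.5q) = 16, so q' = 785.
Then pb = 2082.5 − 2.5·785 = 120 and ps = 94/3 + (2/15)·785 = 136.
Government outlay = subsidy × quantity = 16 × 785 = 12560.

Government cost = 12560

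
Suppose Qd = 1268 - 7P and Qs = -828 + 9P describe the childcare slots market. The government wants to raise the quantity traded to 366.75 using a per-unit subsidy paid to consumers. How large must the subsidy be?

At Q = 366.75, invert demand for the buyer price: Pb = (1268 − 366.75)/7 = 128.75; invert supply for the seller price: Ps = (366.75 − (-828))/9 = 132.75.
The subsidy must fill the gap: s = Ps − Pb = 132.75 − 128.75 = 4.

Required subsidy s = 4 per unit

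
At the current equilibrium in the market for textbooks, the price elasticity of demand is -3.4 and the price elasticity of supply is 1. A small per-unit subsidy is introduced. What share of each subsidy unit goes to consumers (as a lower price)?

Consumer share = 5/22

For a small subsidy around the equilibrium, the benefit split depends on the relative slopes, which at a point are proportional to the elasticities.
Buyer share = εs/(εs + |εd|) = 1/(1 + 3.4) = 5/22; seller share = |εd|/(εs + |εd|) = 17/22.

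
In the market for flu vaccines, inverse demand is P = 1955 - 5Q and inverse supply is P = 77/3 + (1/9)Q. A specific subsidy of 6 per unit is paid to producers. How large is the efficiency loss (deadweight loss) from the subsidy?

Pre-subsidy: 1955 - 5Q = 77/3 + (1/9)Q gives Q* = 8682/23 and P* = 1555/23.
With the subsidy, sellers receive Ps = Pb + 6 for each unit, where Pb is the price buyers pay.
On the curves, Pb = 1955 - 5Q and Ps = 77/3 + (1/9)Q; the wedge Ps − Pb = 6 gives 77/3 + (1/9)Q − (1955 - 5Q) = 6, so Q' = 8709/23.
Then Pb = 1955 − 5·(8709/23) = 1420/23 and Ps = 77/3 + (1/9)·(8709/23) = 1558/23.
The subsidy expands output by 8709/23 − 8682/23 = 27/23 past the efficient level; on those units the gap between marginal cost and willingness to pay runs from 0 up to 6.
DWL = ½ × 6 × 27/23 = 81/23.

Deadweight loss = 81/23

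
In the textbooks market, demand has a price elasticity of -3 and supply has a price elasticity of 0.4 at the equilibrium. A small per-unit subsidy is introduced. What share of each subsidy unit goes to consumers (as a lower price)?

For a small subsidy around the equilibrium, the benefit split depends on the relative slopes, which at a point are proportional to the elasticities.
Buyer share = εs/(εs + |εd|) = 0.4/(0.4 + 3) = 2/17; seller share = |εd|/(εs + |εd|) = 15/17.

Consumer share = 2/17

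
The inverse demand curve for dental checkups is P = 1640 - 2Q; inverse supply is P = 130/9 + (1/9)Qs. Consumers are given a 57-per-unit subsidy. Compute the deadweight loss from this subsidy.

Deadweight loss = 769.5

Pre-subsidy: 1640 - 2Q = 130/9 + (1/9)Q gives Q* = 770 and P* = 100.
With the rebate, buyers effectively pay Pb = Ps − 57, where Ps is the price sellers receive.
On the curves, Pb = 1640 - 2Q and Ps = 130/9 + (1/9)Q; the wedge Ps − Pb = 57 gives 130/9 + (1/9)Q − (1640 - 2Q) = 57, so Q' = 797.
Then Pb = 1640 − 2·797 = 46 and Ps = 130/9 + (1/9)·797 = 103.
The subsidy expands output by 797 − 770 = 27 past the efficient level; on those units the gap between marginal cost and willingness to pay runs from 0 up to 57.
DWL = ½ × 57 × 27 = 769.5.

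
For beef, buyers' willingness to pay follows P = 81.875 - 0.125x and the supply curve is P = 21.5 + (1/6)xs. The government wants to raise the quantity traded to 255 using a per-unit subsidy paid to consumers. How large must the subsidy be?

Required subsidy s = 14 per unit

At x = 255, from the demand curve buyers pay Pb = 81.875 − 0.125·255 = 50; from the supply curve sellers need Ps = 21.5 + (1/6)·255 = 64.
The subsidy must fill the gap: s = Ps − Pb = 64 − 50 = 14.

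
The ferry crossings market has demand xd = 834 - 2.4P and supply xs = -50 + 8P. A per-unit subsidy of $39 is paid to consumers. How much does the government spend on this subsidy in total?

Government cost = $27378

Pre-subsidy: 834 - 2.4P = -50 + 8P gives P* = 85, x* = 630.
With the rebate, buyers effectively pay Pb = Ps − 39, where Ps is the price sellers receive.
Demand in terms of Ps becomes xd = 834 − 2.4(Ps − 39) = 927.6 - 2.4Ps. Setting this equal to supply: 927.6 - 2.4Ps = -50 + 8Ps, so Ps = 94.
Buyers pay Pb = 94 − 39 = 55; x' = -50 + 8·94 = 702.
Government outlay = subsidy × quantity = 39 × 702 = 27378.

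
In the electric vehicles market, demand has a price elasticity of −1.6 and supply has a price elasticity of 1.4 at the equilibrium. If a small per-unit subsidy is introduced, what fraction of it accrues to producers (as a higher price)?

For a small subsidy around the equilibrium, the benefit split depends on the relative slopes, which at a point are proportional to the elasticities.
Buyer share = εs/(εs + |εd|) = 1.4/(1.4 + 1.6) = 7/15; seller share = |εd|/(εs + |εd|) = 8/15.
So producers capture 8/15 of the subsidy.

Producer share = 8/15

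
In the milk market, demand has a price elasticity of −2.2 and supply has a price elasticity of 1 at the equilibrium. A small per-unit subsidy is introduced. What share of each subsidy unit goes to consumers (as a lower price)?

For a small subsidy around the equilibrium, the benefit split depends on the relative slopes, which at a point are proportional to the elasticities.
Buyer share = εs/(εs + |εd|) = 1/(1 + 2.2) = 0.3125; seller share = |εd|/(εs + |εd|) = 0.6875.

Consumer share = 0.3125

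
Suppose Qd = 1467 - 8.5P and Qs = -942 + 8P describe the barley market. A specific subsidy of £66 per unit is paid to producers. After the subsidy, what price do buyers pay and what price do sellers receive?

Buyers pay £114; sellers receive £180

Pre-subsidy: 1467 - 8.5P = -942 + 8P gives P* = 146, Q* = 226.
With the subsidy, sellers receive Ps = Pb + 66 for each unit, where Pb is the price buyers pay.
Supply in terms of Pb becomes Qs = -942 + 8(Pb + 66) = -414 + 8Pb. Setting this equal to demand: 1467 - 8.5Pb = -414 + 8Pb, so Pb = 114.
Sellers receive Ps = 114 + 66 = 180; Q' = 1467 − 8.5·114 = 498.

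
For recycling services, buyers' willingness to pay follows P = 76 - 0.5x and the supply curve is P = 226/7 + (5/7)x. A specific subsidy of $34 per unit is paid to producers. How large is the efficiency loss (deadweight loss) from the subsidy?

Pre-subsidy: 76 - 0.5x = 226/7 + (5/7)x gives x* = 36 and P* = 58.
With the subsidy, sellers receive Ps = Pb + 34 for each unit, where Pb is the price buyers pay.
On the curves, Pb = 76 - 0.5x and Ps = 226/7 + (5/7)x; the wedge Ps − Pb = 34 gives 226/7 + (5/7)x − (76 - 0.5x) = 34, so x' = 64.
Then Pb = 76 − 0.5·64 = 44 and Ps = 226/7 + (5/7)·64 = 78.
The subsidy expands output by 64 − 36 = 28 past the efficient level; on those units the gap between marginal cost and willingness to pay runs from 0 up to 34.
DWL = ½ × 34 × 28 = 476.

Deadweight loss = $476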